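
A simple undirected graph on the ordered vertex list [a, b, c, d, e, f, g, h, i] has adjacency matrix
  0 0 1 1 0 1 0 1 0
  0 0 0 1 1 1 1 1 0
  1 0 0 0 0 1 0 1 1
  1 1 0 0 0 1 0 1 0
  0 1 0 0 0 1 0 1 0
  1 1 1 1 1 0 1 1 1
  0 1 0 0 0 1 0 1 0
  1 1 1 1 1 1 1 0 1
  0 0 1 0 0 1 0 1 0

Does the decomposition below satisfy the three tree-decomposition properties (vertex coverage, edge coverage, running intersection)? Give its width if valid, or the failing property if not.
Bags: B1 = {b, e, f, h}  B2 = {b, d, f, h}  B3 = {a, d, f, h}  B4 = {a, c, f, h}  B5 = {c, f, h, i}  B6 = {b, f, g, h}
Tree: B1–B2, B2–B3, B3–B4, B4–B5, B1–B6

Yes; width 3.

Vertex coverage: the bags together contain {a, b, c, d, e, f, g, h, i}, the full vertex set. Edge coverage: each edge of G has both endpoints in at least one bag. Running intersection: for every vertex, the bags containing it form a connected subtree. All three properties hold, so this is a valid tree decomposition of width max|bag| − 1 = 3, and hence tw(G) ≤ 3.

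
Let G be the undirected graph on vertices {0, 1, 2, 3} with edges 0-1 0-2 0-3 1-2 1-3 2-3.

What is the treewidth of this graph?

3

A width-3 tree decomposition is:
Bags: B1 = {0, 1, 2, 3}
Tree: (single bag)
With just one bag of size 4, the width is 4 − 1 = 3, so tw(G) ≤ 3. For the lower bound, the 4 vertices {0, 1, 2, 3} are pairwise adjacent, and any tree decomposition puts a clique entirely inside one bag — forcing width ≥ 3. Therefore the treewidth is 3.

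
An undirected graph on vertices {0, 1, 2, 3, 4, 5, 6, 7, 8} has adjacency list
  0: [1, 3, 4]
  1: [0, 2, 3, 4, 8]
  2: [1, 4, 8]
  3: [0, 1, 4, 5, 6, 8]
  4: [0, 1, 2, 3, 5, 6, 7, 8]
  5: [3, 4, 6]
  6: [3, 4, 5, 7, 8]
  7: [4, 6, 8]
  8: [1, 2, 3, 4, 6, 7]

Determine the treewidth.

A width-3 tree decomposition is:
Bags: B1 = {1, 3, 4, 8}  B2 = {3, 4, 6, 8}  B3 = {0, 1, 3, 4}  B4 = {3, 4, 5, 6}  B5 = {1, 2, 4, 8}  B6 = {4, 6, 7, 8}
Tree: B1–B2, B1–B3, B2–B4, B1–B5, B2–B6
Each bag holds 4 vertices, so the decomposition has width 3, which upper-bounds the treewidth. For the lower bound, the 4 vertices {1, 2, 4, 8} are pairwise adjacent, and any tree decomposition puts a clique entirely inside one bag — forcing width ≥ 3. Combining the bounds, tw(G) = 3.

3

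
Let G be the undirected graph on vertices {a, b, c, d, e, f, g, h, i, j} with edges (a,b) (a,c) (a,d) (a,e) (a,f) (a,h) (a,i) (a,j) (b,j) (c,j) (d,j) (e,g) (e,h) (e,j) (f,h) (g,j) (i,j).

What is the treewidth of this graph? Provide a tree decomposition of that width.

Each bag holds 3 vertices, so the decomposition has width 2, which upper-bounds the treewidth. Conversely, {e, g, j} is a clique of size 3, and the vertices of any clique must share a bag in every tree decomposition; so some bag has ≥ 3 vertices and tw(G) ≥ 2. Therefore the treewidth is 2.

Treewidth 2.
One optimal decomposition is:
Bags: B1 = {a, b, j}  B2 = {a, e, j}  B3 = {a, c, j}  B4 = {e, g, j}  B5 = {a, i, j}  B6 = {a, e, h}  B7 = {a, f, h}  B8 = {a, d, j}
Tree: B1–B2, B1–B3, B2–B4, B3–B5, B2–B6, B6–B7, B1–B8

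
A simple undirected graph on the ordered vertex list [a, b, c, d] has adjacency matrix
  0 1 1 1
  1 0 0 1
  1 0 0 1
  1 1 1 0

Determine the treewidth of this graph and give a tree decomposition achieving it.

Each bag holds 3 vertices, so the decomposition has width 2, which upper-bounds the treewidth. For the lower bound, the 3 vertices {a, c, d} are pairwise adjacent, and any tree decomposition puts a clique entirely inside one bag — forcing width ≥ 2. Hence tw(G) = 2 exactly.

Treewidth 2.
Bags: B1 = {a, b, d}  B2 = {a, c, d}
Tree: B1–B2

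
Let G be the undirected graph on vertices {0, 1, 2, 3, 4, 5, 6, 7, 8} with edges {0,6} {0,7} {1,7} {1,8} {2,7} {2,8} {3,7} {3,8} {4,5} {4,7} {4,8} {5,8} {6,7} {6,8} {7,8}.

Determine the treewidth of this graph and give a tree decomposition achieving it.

Treewidth 2.
Bags: B1 = {6, 7, 8}  B2 = {3, 7, 8}  B3 = {1, 7, 8}  B4 = {2, 7, 8}  B5 = {4, 7, 8}  B6 = {0, 6, 7}  B7 = {4, 5, 8}
Tree: B1–B2, B2–B3, B2–B4, B3–B5, B1–B6, B5–B7

The largest bag has 3 vertices, giving width 2; this decomposition certifies tw(G) ≤ 2. On the other hand G contains the 3-clique {4, 5, 8}. A clique must lie in a single bag of any decomposition, so no decomposition can have width below 2. Combining the bounds, tw(G) = 2.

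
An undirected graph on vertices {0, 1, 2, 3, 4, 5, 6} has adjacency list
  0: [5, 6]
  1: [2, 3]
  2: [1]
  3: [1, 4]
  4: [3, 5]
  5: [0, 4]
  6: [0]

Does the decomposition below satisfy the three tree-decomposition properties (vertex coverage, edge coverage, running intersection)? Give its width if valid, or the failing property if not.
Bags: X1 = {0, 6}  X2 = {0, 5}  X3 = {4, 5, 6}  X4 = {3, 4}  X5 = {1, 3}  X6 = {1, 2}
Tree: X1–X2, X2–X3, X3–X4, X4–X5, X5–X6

No — bags containing vertex 6 are not connected in the tree.

A tree decomposition must satisfy three properties: every vertex lies in some bag; for every edge, both endpoints lie together in some bag; and for every vertex, the bags containing it form a connected subtree. Here bags containing vertex 6 are not connected in the tree, so the decomposition is invalid.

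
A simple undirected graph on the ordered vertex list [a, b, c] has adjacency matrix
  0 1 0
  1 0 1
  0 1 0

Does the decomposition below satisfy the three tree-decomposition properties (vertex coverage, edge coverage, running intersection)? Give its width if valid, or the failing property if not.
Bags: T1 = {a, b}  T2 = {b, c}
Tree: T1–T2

Yes; width 1.

Checking the three conditions: (i) the bags cover all of {a, b, c}; (ii) for each edge, some bag contains both endpoints; (iii) the bags containing any fixed vertex form a subtree. All hold, so the decomposition is valid with width 2 − 1 = 1.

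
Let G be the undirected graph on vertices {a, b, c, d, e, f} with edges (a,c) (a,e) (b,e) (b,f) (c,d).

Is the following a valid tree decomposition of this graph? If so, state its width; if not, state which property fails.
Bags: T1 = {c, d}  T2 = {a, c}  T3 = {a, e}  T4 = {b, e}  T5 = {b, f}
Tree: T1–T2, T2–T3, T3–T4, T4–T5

Vertex coverage: the bags together contain {a, b, c, d, e, f}, the full vertex set. Edge coverage: each edge of G has both endpoints in at least one bag. Running intersection: for every vertex, the bags containing it form a connected subtree. All three properties hold, so this is a valid tree decomposition of width max|bag| − 1 = 1, and hence tw(G) ≤ 1.

Yes; width 1.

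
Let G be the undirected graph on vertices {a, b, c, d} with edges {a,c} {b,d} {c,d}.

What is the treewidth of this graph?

1

A width-1 tree decomposition is:
Bags: B1 = {a, c}  B2 = {c, d}  B3 = {b, d}
Tree: B1–B2, B2–B3
Every bag has size at most 2, so the width is 2 − 1 = 1 and tw(G) ≤ 1. Any graph with an edge has treewidth ≥ 1, and G has the edge a–c. The upper and lower bounds meet at 1, so that is the treewidth.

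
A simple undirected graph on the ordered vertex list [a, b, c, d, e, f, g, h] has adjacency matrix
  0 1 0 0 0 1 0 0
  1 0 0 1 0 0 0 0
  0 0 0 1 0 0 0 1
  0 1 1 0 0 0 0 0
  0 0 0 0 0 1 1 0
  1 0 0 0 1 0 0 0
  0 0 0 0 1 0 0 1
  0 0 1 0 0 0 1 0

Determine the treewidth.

2

A width-2 tree decomposition is:
Bags: B1 = {e, g, h}  B2 = {e, f, h}  B3 = {a, f, h}  B4 = {a, b, h}  B5 = {b, d, h}  B6 = {c, d, h}
Tree: B1–B2, B2–B3, B3–B4, B4–B5, B5–B6
Every bag has size at most 3, so the width is 3 − 1 = 2 and tw(G) ≤ 2. The edges h–g–e–f–a–b–d–c–h form a cycle, so G is not a tree and its treewidth is at least 2. Therefore the treewidth is 2.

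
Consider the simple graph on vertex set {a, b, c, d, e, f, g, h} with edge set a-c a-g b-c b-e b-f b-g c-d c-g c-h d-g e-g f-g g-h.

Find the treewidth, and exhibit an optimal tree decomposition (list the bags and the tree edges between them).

Treewidth 2.
One optimal decomposition is:
Bags: B1 = {c, d, g}  B2 = {b, c, g}  B3 = {c, g, h}  B4 = {b, f, g}  B5 = {a, c, g}  B6 = {b, e, g}
Tree: B1–B2, B1–B3, B2–B4, B1–B5, B2–B6

Every bag has size at most 3, so the width is 3 − 1 = 2 and tw(G) ≤ 2. For the lower bound, the 3 vertices {b, e, g} are pairwise adjacent, and any tree decomposition puts a clique entirely inside one bag — forcing width ≥ 2. Combining the bounds, tw(G) = 2.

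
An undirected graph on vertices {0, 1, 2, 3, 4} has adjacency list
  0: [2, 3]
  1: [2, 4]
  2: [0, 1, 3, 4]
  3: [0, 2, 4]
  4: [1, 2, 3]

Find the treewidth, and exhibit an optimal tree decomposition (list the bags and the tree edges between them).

Treewidth 2.
One such decomposition:
Bags: B1 = {2, 3, 4}  B2 = {1, 2, 4}  B3 = {0, 2, 3}
Tree: B1–B2, B1–B3

Every bag has size at most 3, so the width is 3 − 1 = 2 and tw(G) ≤ 2. Conversely, {1, 2, 4} is a clique of size 3, and the vertices of any clique must share a bag in every tree decomposition; so some bag has ≥ 3 vertices and tw(G) ≥ 2. Therefore the treewidth is 2.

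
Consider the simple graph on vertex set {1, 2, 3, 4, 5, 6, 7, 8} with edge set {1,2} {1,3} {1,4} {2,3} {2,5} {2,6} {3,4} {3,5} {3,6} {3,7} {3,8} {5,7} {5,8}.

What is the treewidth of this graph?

A width-2 tree decomposition is:
Bags: B1 = {3, 5, 8}  B2 = {2, 3, 5}  B3 = {2, 3, 6}  B4 = {3, 5, 7}  B5 = {1, 2, 3}  B6 = {1, 3, 4}
Tree: B1–B2, B2–B3, B2–B4, B2–B5, B5–B6
Every bag has size at most 3, so the width is 3 − 1 = 2 and tw(G) ≤ 2. For the lower bound, the 3 vertices {3, 5, 8} are pairwise adjacent, and any tree decomposition puts a clique entirely inside one bag — forcing width ≥ 2. The upper and lower bounds meet at 2, so that is the treewidth.

2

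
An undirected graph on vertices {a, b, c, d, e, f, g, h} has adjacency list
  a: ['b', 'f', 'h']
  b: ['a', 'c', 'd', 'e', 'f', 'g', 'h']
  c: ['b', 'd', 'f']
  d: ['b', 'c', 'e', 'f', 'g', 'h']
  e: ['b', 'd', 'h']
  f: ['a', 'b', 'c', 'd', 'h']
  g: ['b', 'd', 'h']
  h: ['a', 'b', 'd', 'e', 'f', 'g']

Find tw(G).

3

A width-3 tree decomposition is:
Bags: B1 = {b, d, f, h}  B2 = {b, d, g, h}  B3 = {b, d, e, h}  B4 = {a, b, f, h}  B5 = {b, c, d, f}
Tree: B1–B2, B2–B3, B1–B4, B1–B5
Every bag has size at most 4, so the width is 4 − 1 = 3 and tw(G) ≤ 3. For the lower bound, the 4 vertices {b, d, g, h} are pairwise adjacent, and any tree decomposition puts a clique entirely inside one bag — forcing width ≥ 3. Combining the bounds, tw(G) = 3.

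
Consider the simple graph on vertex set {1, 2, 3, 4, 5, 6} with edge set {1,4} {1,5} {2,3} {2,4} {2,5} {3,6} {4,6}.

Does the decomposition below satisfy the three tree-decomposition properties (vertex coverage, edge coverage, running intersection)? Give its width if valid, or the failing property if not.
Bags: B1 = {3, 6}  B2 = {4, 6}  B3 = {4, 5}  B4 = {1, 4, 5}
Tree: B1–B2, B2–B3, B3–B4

No — vertex 2 appears in no bag.

A tree decomposition must satisfy three properties: every vertex lies in some bag; for every edge, both endpoints lie together in some bag; and for every vertex, the bags containing it form a connected subtree. Here vertex 2 appears in no bag, so the decomposition is invalid.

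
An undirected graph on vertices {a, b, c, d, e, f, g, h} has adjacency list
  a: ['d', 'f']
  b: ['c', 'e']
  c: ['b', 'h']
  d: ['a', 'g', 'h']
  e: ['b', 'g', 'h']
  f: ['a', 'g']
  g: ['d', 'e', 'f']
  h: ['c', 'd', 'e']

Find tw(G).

2

A width-2 tree decomposition is:
Bags: B1 = {a, d, f}  B2 = {d, f, g}  B3 = {d, g, h}  B4 = {e, g, h}  B5 = {c, e, h}  B6 = {b, c, e}
Tree: B1–B2, B2–B3, B3–B4, B4–B5, B5–B6
The largest bag has 3 vertices, giving width 2; this decomposition certifies tw(G) ≤ 2. The edges a–f–g–d–a form a cycle, so G is not a tree and its treewidth is at least 2. Combining the bounds, tw(G) = 2.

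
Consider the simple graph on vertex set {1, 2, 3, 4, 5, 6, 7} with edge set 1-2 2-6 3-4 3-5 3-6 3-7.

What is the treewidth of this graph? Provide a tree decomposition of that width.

Treewidth 1.
Bags: B1 = {3, 6}  B2 = {3, 5}  B3 = {2, 6}  B4 = {3, 7}  B5 = {1, 2}  B6 = {3, 4}
Tree: B1–B2, B1–B3, B1–B4, B3–B5, B1–B6

The largest bag has 2 vertices, giving width 1; this decomposition certifies tw(G) ≤ 1. Any graph with an edge has treewidth ≥ 1, and G has the edge 6–3. The upper and lower bounds meet at 1, so that is the treewidth.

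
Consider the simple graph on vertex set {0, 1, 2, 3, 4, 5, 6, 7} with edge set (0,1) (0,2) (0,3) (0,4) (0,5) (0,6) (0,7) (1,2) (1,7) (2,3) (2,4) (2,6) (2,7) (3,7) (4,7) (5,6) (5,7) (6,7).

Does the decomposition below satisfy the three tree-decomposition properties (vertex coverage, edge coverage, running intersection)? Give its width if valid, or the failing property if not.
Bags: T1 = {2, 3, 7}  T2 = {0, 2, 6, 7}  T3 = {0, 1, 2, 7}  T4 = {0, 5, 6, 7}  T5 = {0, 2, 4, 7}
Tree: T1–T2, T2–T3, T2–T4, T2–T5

No — edge (0,3) lies in no bag.

A tree decomposition must satisfy three properties: every vertex lies in some bag; for every edge, both endpoints lie together in some bag; and for every vertex, the bags containing it form a connected subtree. Here edge (0,3) lies in no bag, so the decomposition is invalid.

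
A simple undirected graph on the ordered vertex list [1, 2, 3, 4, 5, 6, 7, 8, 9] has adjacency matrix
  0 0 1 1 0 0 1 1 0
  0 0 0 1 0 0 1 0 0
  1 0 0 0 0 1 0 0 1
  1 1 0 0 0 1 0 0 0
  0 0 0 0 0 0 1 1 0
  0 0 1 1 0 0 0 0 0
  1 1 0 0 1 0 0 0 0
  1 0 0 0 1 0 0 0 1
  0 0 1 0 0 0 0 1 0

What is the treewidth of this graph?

A width-3 tree decomposition is:
Bags: B1 = {3, 5, 8, 9}  B2 = {1, 3, 5, 8}  B3 = {1, 3, 5, 7}  B4 = {1, 3, 6, 7}  B5 = {1, 4, 6, 7}  B6 = {2, 4, 6, 7}
Tree: B1–B2, B2–B3, B3–B4, B4–B5, B5–B6
The largest bag has 4 vertices, giving width 3; this decomposition certifies tw(G) ≤ 3. For the lower bound: the 4 vertex sets {5,8,9}, {3}, {1}, {2,4,6,7} are disjoint, each induces a connected subgraph, and every pair is joined by at least one edge of G. Contracting each set to a single vertex therefore yields K_{4} as a minor, and since treewidth is minor-monotone, tw(G) ≥ tw(K_{4}) = 3. Hence tw(G) = 3 exactly.

3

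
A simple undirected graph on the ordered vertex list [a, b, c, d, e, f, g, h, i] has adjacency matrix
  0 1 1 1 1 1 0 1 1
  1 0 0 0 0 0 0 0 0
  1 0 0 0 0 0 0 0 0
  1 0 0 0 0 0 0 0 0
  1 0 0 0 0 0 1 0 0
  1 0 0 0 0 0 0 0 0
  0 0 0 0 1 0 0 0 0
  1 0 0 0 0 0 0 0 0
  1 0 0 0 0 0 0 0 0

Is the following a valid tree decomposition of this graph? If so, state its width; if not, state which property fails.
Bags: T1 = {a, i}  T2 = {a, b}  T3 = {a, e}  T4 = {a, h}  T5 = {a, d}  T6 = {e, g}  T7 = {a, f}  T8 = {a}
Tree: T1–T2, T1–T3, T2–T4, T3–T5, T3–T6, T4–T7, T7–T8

No — vertex c appears in no bag.

A tree decomposition must satisfy three properties: every vertex lies in some bag; for every edge, both endpoints lie together in some bag; and for every vertex, the bags containing it form a connected subtree. Here vertex c appears in no bag, so the decomposition is invalid.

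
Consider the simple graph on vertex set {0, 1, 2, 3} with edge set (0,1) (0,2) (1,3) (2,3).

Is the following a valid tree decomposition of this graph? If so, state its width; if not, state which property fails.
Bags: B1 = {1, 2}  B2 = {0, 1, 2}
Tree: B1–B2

No — vertex 3 appears in no bag.

A tree decomposition must satisfy three properties: every vertex lies in some bag; for every edge, both endpoints lie together in some bag; and for every vertex, the bags containing it form a connected subtree. Here vertex 3 appears in no bag, so the decomposition is invalid.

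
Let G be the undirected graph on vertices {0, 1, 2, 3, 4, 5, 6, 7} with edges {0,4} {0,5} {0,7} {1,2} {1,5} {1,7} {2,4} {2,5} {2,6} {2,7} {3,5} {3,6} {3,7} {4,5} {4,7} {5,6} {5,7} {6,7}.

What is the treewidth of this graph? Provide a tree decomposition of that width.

Treewidth 3.
One optimal decomposition is:
Bags: B1 = {2, 5, 6, 7}  B2 = {3, 5, 6, 7}  B3 = {2, 4, 5, 7}  B4 = {0, 4, 5, 7}  B5 = {1, 2, 5, 7}
Tree: B1–B2, B1–B3, B3–B4, B3–B5

Every bag has size at most 4, so the width is 4 − 1 = 3 and tw(G) ≤ 3. Conversely, {0, 4, 5, 7} is a clique of size 4, and the vertices of any clique must share a bag in every tree decomposition; so some bag has ≥ 4 vertices and tw(G) ≥ 3. The upper and lower bounds meet at 3, so that is the treewidth.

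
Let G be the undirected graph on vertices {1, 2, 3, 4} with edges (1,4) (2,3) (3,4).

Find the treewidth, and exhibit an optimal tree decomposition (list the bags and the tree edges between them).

Each bag holds 2 vertices, so the decomposition has width 1, which upper-bounds the treewidth. G has an edge, so its treewidth is at least 1. The upper and lower bounds meet at 1, so that is the treewidth.

Treewidth 1.
One such decomposition:
Bags: B1 = {2, 3}  B2 = {3, 4}  B3 = {1, 4}
Tree: B1–B2, B2–B3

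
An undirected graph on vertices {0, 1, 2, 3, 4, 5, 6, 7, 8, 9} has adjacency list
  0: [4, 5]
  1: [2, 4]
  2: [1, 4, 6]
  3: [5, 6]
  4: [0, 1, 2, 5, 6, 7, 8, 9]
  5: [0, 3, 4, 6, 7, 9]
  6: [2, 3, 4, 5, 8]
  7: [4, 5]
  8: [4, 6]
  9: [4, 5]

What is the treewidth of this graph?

2

A width-2 tree decomposition is:
Bags: B1 = {2, 4, 6}  B2 = {4, 5, 6}  B3 = {0, 4, 5}  B4 = {4, 5, 7}  B5 = {1, 2, 4}  B6 = {3, 5, 6}  B7 = {4, 5, 9}  B8 = {4, 6, 8}
Tree: B1–B2, B2–B3, B3–B4, B1–B5, B2–B6, B3–B7, B1–B8
The largest bag has 3 vertices, giving width 2; this decomposition certifies tw(G) ≤ 2. For the lower bound, the 3 vertices {3, 5, 6} are pairwise adjacent, and any tree decomposition puts a clique entirely inside one bag — forcing width ≥ 2. Combining the bounds, tw(G) = 2.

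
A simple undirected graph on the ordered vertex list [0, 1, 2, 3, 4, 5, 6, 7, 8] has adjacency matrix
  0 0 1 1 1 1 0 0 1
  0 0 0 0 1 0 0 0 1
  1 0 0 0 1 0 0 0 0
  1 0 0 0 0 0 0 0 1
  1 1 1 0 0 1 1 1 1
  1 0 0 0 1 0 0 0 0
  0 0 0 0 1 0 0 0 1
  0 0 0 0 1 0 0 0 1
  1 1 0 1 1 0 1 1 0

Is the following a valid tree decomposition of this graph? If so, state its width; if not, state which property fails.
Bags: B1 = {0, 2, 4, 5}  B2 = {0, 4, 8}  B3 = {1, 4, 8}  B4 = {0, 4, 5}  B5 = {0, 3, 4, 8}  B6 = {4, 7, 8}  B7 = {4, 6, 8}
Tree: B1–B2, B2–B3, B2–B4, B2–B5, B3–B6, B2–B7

No — bags containing vertex 5 are not connected in the tree.

A tree decomposition must satisfy three properties: every vertex lies in some bag; for every edge, both endpoints lie together in some bag; and for every vertex, the bags containing it form a connected subtree. Here bags containing vertex 5 are not connected in the tree, so the decomposition is invalid.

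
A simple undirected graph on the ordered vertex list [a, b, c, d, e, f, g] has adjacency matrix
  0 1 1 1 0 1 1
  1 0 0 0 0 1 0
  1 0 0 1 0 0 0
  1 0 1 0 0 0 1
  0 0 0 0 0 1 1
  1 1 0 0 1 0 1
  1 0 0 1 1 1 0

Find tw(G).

A width-2 tree decomposition is:
Bags: B1 = {a, d, g}  B2 = {a, f, g}  B3 = {e, f, g}  B4 = {a, b, f}  B5 = {a, c, d}
Tree: B1–B2, B2–B3, B2–B4, B1–B5
Each bag holds 3 vertices, so the decomposition has width 2, which upper-bounds the treewidth. Conversely, {e, f, g} is a clique of size 3, and the vertices of any clique must share a bag in every tree decomposition; so some bag has ≥ 3 vertices and tw(G) ≥ 2. The upper and lower bounds meet at 2, so that is the treewidth.

2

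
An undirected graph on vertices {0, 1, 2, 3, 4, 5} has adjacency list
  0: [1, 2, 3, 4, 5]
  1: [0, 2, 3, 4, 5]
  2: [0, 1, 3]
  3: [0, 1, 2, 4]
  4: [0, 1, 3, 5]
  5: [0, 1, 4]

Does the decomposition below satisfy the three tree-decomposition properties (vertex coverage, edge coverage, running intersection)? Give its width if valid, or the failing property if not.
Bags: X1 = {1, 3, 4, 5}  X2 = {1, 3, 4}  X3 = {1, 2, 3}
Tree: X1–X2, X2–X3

No — vertex 0 appears in no bag.

A tree decomposition must satisfy three properties: every vertex lies in some bag; for every edge, both endpoints lie together in some bag; and for every vertex, the bags containing it form a connected subtree. Here vertex 0 appears in no bag, so the decomposition is invalid.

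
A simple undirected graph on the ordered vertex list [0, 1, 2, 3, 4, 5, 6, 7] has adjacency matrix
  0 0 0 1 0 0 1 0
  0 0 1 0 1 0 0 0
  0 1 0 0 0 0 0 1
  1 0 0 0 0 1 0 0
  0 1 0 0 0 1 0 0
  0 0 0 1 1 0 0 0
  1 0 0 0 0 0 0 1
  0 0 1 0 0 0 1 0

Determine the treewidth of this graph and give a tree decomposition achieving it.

The largest bag has 3 vertices, giving width 2; this decomposition certifies tw(G) ≤ 2. For the lower bound, G contains the cycle 2–1–4–5–3–0–6–7–2, so G is not a forest; only forests have treewidth ≤ 1, hence tw(G) ≥ 2. Hence tw(G) = 2 exactly.

Treewidth 2.
One optimal decomposition is:
Bags: B1 = {1, 2, 4}  B2 = {2, 4, 5}  B3 = {2, 3, 5}  B4 = {0, 2, 3}  B5 = {0, 2, 6}  B6 = {2, 6, 7}
Tree: B1–B2, B2–B3, B3–B4, B4–B5, B5–B6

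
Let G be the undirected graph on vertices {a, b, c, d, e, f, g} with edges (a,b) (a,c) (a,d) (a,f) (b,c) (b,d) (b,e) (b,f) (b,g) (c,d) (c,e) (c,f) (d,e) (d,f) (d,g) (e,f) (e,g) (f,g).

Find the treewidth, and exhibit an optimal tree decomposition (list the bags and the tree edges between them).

Treewidth 4.
Bags: B1 = {b, c, d, e, f}  B2 = {a, b, c, d, f}  B3 = {b, d, e, f, g}
Tree: B1–B2, B1–B3

Each bag holds 5 vertices, so the decomposition has width 4, which upper-bounds the treewidth. For the lower bound, the 5 vertices {b, d, e, f, g} are pairwise adjacent, and any tree decomposition puts a clique entirely inside one bag — forcing width ≥ 4. Therefore the treewidth is 4.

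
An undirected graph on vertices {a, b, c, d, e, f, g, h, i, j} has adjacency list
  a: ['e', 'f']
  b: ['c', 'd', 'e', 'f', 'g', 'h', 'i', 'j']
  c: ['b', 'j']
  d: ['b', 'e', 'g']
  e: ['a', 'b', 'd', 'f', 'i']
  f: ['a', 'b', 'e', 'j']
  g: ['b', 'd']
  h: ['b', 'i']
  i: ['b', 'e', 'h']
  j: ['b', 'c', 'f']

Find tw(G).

A width-2 tree decomposition is:
Bags: B1 = {b, e, i}  B2 = {b, e, f}  B3 = {a, e, f}  B4 = {b, f, j}  B5 = {b, c, j}  B6 = {b, d, e}  B7 = {b, h, i}  B8 = {b, d, g}
Tree: B1–B2, B2–B3, B2–B4, B4–B5, B2–B6, B1–B7, B6–B8
Every bag has size at most 3, so the width is 3 − 1 = 2 and tw(G) ≤ 2. For the lower bound, the 3 vertices {a, e, f} are pairwise adjacent, and any tree decomposition puts a clique entirely inside one bag — forcing width ≥ 2. Hence tw(G) = 2 exactly.

2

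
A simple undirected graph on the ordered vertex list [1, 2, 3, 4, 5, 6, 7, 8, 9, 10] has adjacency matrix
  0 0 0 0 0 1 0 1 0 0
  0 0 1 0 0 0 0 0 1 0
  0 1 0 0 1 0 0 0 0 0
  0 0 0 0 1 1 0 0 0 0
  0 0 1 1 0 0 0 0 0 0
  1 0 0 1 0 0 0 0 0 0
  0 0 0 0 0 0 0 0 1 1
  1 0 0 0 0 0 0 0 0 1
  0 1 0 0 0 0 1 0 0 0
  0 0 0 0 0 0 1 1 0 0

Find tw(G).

A width-2 tree decomposition is:
Bags: B1 = {7, 9, 10}  B2 = {8, 9, 10}  B3 = {1, 8, 9}  B4 = {1, 6, 9}  B5 = {4, 6, 9}  B6 = {4, 5, 9}  B7 = {3, 5, 9}  B8 = {2, 3, 9}
Tree: B1–B2, B2–B3, B3–B4, B4–B5, B5–B6, B6–B7, B7–B8
The largest bag has 3 vertices, giving width 2; this decomposition certifies tw(G) ≤ 2. Since 9–7–10–8–1–6–4–5–3–2–9 is a cycle in G, G is not acyclic. Forests are exactly the graphs of treewidth ≤ 1, so tw(G) ≥ 2. Hence tw(G) = 2 exactly.

2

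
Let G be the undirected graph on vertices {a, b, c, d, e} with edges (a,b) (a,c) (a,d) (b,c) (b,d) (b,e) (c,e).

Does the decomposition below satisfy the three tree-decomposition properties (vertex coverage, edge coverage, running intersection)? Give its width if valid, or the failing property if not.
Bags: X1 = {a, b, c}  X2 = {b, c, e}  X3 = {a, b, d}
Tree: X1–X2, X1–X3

Every vertex of G appears in some bag (union = {a, b, c, d, e}); every edge is covered by a bag; and for each vertex v the set of bags containing v is connected in the bag tree. The decomposition is therefore valid. The largest bag has 3 vertices, so the width is 2.

Yes; width 2.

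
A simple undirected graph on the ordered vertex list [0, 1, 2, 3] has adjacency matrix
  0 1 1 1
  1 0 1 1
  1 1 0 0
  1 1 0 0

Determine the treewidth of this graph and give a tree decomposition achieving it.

Each bag holds 3 vertices, so the decomposition has width 2, which upper-bounds the treewidth. For the lower bound, the 3 vertices {0, 1, 2} are pairwise adjacent, and any tree decomposition puts a clique entirely inside one bag — forcing width ≥ 2. Combining the bounds, tw(G) = 2.

Treewidth 2.
Bags: B1 = {0, 1, 2}  B2 = {0, 1, 3}
Tree: B1–B2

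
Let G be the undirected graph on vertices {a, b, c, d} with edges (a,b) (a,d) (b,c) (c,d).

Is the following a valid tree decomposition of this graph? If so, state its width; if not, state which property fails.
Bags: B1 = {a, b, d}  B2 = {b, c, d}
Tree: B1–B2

Yes; width 2.

Vertex coverage: the bags together contain {a, b, c, d}, the full vertex set. Edge coverage: each edge of G has both endpoints in at least one bag. Running intersection: for every vertex, the bags containing it form a connected subtree. All three properties hold, so this is a valid tree decomposition of width max|bag| − 1 = 2, and hence tw(G) ≤ 2.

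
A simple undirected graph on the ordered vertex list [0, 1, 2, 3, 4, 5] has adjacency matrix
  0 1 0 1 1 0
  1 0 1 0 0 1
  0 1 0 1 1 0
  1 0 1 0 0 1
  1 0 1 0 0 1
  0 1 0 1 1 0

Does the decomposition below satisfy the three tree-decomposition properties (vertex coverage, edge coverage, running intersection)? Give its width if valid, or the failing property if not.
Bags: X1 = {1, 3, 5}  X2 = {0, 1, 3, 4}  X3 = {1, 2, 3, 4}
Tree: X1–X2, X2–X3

A tree decomposition must satisfy three properties: every vertex lies in some bag; for every edge, both endpoints lie together in some bag; and for every vertex, the bags containing it form a connected subtree. Here edge (4,5) lies in no bag, so the decomposition is invalid.

No — edge (4,5) lies in no bag.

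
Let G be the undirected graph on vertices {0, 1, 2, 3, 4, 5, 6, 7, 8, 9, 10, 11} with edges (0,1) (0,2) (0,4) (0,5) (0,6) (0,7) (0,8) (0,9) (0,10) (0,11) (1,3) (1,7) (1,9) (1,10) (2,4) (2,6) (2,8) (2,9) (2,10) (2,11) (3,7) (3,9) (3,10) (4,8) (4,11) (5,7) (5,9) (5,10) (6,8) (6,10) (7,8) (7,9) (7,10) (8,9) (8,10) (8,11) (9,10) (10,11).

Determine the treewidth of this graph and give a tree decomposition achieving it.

Treewidth 4.
One optimal decomposition is:
Bags: B1 = {0, 2, 6, 8, 10}  B2 = {0, 2, 8, 9, 10}  B3 = {0, 7, 8, 9, 10}  B4 = {0, 1, 7, 9, 10}  B5 = {1, 3, 7, 9, 10}  B6 = {0, 5, 7, 9, 10}  B7 = {0, 2, 8, 10, 11}  B8 = {0, 2, 4, 8, 11}
Tree: B1–B2, B2–B3, B3–B4, B4–B5, B3–B6, B2–B7, B7–B8

Every bag has size at most 5, so the width is 5 − 1 = 4 and tw(G) ≤ 4. Conversely, {0, 2, 8, 9, 10} is a clique of size 5, and the vertices of any clique must share a bag in every tree decomposition; so some bag has ≥ 5 vertices and tw(G) ≥ 4. Combining the bounds, tw(G) = 4.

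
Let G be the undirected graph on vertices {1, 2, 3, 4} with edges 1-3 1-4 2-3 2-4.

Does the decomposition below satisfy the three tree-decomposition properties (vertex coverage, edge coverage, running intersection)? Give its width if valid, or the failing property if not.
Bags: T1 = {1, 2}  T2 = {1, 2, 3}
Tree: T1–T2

A tree decomposition must satisfy three properties: every vertex lies in some bag; for every edge, both endpoints lie together in some bag; and for every vertex, the bags containing it form a connected subtree. Here vertex 4 appears in no bag, so the decomposition is invalid.

No — vertex 4 appears in no bag.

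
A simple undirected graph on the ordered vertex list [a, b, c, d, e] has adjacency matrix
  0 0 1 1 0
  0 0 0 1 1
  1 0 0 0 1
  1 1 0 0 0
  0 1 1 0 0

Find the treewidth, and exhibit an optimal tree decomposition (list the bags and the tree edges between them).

Treewidth 2.
One optimal decomposition is:
Bags: B1 = {a, b, d}  B2 = {a, b, e}  B3 = {a, c, e}
Tree: B1–B2, B2–B3

Each bag holds 3 vertices, so the decomposition has width 2, which upper-bounds the treewidth. For the lower bound, G contains the cycle a–d–b–e–c–a, so G is not a forest; only forests have treewidth ≤ 1, hence tw(G) ≥ 2. The upper and lower bounds meet at 2, so that is the treewidth.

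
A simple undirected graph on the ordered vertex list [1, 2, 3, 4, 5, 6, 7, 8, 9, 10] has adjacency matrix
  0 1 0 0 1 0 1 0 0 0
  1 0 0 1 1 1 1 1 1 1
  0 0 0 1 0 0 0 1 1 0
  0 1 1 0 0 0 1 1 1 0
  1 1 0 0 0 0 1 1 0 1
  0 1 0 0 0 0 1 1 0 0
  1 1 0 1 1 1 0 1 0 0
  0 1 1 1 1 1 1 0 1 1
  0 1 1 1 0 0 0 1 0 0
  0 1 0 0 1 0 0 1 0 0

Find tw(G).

A width-3 tree decomposition is:
Bags: B1 = {2, 4, 7, 8}  B2 = {2, 4, 8, 9}  B3 = {2, 6, 7, 8}  B4 = {2, 5, 7, 8}  B5 = {3, 4, 8, 9}  B6 = {2, 5, 8, 10}  B7 = {1, 2, 5, 7}
Tree: B1–B2, B1–B3, B1–B4, B2–B5, B4–B6, B4–B7
Every bag has size at most 4, so the width is 4 − 1 = 3 and tw(G) ≤ 3. On the other hand G contains the 4-clique {2, 4, 8, 9}. A clique must lie in a single bag of any decomposition, so no decomposition can have width below 3. Combining the bounds, tw(G) = 3.

3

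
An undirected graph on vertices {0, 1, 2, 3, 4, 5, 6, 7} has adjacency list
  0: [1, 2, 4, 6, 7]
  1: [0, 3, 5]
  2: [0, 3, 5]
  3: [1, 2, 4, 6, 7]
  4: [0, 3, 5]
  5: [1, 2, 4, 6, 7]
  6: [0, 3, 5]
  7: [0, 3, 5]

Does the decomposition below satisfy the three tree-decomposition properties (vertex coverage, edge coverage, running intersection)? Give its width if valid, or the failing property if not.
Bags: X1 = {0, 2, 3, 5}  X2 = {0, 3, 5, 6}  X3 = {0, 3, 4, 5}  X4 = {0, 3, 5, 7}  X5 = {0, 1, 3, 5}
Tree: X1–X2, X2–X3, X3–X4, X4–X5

Yes; width 3.

Vertex coverage: the bags together contain {0, 1, 2, 3, 4, 5, 6, 7}, the full vertex set. Edge coverage: each edge of G has both endpoints in at least one bag. Running intersection: for every vertex, the bags containing it form a connected subtree. All three properties hold, so this is a valid tree decomposition of width max|bag| − 1 = 3, and hence tw(G) ≤ 3.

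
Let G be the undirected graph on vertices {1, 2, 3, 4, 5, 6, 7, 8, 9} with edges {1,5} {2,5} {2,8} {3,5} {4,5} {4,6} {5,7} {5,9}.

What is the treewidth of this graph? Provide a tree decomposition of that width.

The largest bag has 2 vertices, giving width 1; this decomposition certifies tw(G) ≤ 1. G has an edge, so its treewidth is at least 1. Therefore the treewidth is 1.

Treewidth 1.
One optimal decomposition is:
Bags: B1 = {2, 5}  B2 = {3, 5}  B3 = {4, 5}  B4 = {5, 9}  B5 = {4, 6}  B6 = {1, 5}  B7 = {5, 7}  B8 = {2, 8}
Tree: B1–B2, B2–B3, B2–B4, B3–B5, B2–B6, B6–B7, B1–B8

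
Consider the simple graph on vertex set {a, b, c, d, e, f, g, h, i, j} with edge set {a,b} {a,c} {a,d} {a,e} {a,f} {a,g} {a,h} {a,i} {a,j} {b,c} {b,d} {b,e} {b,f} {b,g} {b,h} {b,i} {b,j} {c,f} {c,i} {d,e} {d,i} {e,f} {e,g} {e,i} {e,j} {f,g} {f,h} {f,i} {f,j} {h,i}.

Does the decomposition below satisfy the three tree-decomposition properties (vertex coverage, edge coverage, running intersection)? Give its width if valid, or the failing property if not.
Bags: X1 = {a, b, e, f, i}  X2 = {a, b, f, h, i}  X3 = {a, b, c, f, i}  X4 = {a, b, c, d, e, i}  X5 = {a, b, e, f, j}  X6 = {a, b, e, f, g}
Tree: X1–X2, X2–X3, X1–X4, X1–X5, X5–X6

A tree decomposition must satisfy three properties: every vertex lies in some bag; for every edge, both endpoints lie together in some bag; and for every vertex, the bags containing it form a connected subtree. Here bags containing vertex c are not connected in the tree, so the decomposition is invalid.

No — bags containing vertex c are not connected in the tree.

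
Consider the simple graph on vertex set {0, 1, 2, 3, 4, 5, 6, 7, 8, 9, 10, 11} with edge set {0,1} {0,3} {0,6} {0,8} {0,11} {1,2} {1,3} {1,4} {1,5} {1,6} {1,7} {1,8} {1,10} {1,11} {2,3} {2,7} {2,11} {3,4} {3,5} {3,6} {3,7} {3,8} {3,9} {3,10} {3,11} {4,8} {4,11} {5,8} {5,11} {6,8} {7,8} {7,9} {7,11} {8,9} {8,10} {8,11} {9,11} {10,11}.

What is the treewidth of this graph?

4

A width-4 tree decomposition is:
Bags: B1 = {0, 1, 3, 8, 11}  B2 = {1, 3, 7, 8, 11}  B3 = {1, 2, 3, 7, 11}  B4 = {1, 3, 5, 8, 11}  B5 = {1, 3, 8, 10, 11}  B6 = {0, 1, 3, 6, 8}  B7 = {1, 3, 4, 8, 11}  B8 = {3, 7, 8, 9, 11}
Tree: B1–B2, B2–B3, B1–B4, B4–B5, B1–B6, B2–B7, B2–B8
Every bag has size at most 5, so the width is 5 − 1 = 4 and tw(G) ≤ 4. On the other hand G contains the 5-clique {0, 1, 3, 8, 11}. A clique must lie in a single bag of any decomposition, so no decomposition can have width below 4. Combining the bounds, tw(G) = 4.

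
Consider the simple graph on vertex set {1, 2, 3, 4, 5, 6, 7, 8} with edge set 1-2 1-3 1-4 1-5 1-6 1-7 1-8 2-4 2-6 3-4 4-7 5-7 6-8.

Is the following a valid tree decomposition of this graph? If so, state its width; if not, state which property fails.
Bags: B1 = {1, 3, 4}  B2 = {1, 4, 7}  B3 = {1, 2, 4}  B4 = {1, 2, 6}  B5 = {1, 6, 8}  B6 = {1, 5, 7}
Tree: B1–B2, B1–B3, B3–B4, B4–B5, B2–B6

Every vertex of G appears in some bag (union = {1, 2, 3, 4, 5, 6, 7, 8}); every edge is covered by a bag; and for each vertex v the set of bags containing v is connected in the bag tree. The decomposition is therefore valid. The largest bag has 3 vertices, so the width is 2.

Yes; width 2.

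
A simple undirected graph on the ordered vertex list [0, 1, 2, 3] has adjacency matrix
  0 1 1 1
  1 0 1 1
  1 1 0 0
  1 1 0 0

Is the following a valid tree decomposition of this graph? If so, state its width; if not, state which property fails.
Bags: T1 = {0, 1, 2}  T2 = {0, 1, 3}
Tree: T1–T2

Yes; width 2.

Every vertex of G appears in some bag (union = {0, 1, 2, 3}); every edge is covered by a bag; and for each vertex v the set of bags containing v is connected in the bag tree. The decomposition is therefore valid. The largest bag has 3 vertices, so the width is 2.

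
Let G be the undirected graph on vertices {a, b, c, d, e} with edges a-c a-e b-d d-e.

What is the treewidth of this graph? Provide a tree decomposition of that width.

Each bag holds 2 vertices, so the decomposition has width 1, which upper-bounds the treewidth. Since G has at least one edge (e.g. e–d), it is not an edgeless graph, so tw(G) ≥ 1. Combining the bounds, tw(G) = 1.

Treewidth 1.
One such decomposition:
Bags: B1 = {d, e}  B2 = {b, d}  B3 = {a, e}  B4 = {a, c}
Tree: B1–B2, B1–B3, B3–B4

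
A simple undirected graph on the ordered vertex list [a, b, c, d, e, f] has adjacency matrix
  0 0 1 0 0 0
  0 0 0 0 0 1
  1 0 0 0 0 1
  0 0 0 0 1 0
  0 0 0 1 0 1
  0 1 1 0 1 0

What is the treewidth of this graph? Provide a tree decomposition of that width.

Treewidth 1.
Bags: B1 = {b, f}  B2 = {c, f}  B3 = {e, f}  B4 = {d, e}  B5 = {a, c}
Tree: B1–B2, B2–B3, B3–B4, B2–B5

The largest bag has 2 vertices, giving width 1; this decomposition certifies tw(G) ≤ 1. Since G has at least one edge (e.g. f–b), it is not an edgeless graph, so tw(G) ≥ 1. Combining the bounds, tw(G) = 1.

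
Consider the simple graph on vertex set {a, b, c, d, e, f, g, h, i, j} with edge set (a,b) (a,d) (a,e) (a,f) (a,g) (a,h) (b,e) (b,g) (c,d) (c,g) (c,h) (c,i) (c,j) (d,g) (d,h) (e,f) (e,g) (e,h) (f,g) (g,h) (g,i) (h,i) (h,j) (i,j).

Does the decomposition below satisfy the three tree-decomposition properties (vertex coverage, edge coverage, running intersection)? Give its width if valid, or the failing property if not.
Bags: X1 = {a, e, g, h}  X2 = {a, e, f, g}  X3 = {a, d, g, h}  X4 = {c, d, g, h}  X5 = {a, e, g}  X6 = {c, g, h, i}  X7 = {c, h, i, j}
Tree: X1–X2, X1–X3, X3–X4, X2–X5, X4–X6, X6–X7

No — vertex b appears in no bag.

A tree decomposition must satisfy three properties: every vertex lies in some bag; for every edge, both endpoints lie together in some bag; and for every vertex, the bags containing it form a connected subtree. Here vertex b appears in no bag, so the decomposition is invalid.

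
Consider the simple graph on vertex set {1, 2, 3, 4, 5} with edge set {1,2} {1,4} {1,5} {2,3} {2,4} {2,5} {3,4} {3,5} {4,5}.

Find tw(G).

3

A width-3 tree decomposition is:
Bags: B1 = {1, 2, 4, 5}  B2 = {2, 3, 4, 5}
Tree: B1–B2
Each bag holds 4 vertices, so the decomposition has width 3, which upper-bounds the treewidth. For the lower bound, the 4 vertices {1, 2, 4, 5} are pairwise adjacent, and any tree decomposition puts a clique entirely inside one bag — forcing width ≥ 3. The upper and lower bounds meet at 3, so that is the treewidth.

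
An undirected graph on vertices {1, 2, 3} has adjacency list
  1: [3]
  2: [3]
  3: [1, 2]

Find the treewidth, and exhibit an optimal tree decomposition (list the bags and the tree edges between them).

Treewidth 1.
One optimal decomposition is:
Bags: B1 = {1, 3}  B2 = {2, 3}
Tree: B1–B2

Every bag has size at most 2, so the width is 2 − 1 = 1 and tw(G) ≤ 1. Since G has at least one edge (e.g. 3–1), it is not an edgeless graph, so tw(G) ≥ 1. The upper and lower bounds meet at 1, so that is the treewidth.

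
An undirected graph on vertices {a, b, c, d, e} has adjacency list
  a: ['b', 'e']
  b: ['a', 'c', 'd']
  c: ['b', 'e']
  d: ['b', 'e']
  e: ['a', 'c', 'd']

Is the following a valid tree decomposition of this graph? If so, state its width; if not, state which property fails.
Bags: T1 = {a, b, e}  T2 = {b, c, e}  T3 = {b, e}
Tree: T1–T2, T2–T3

No — vertex d appears in no bag.

A tree decomposition must satisfy three properties: every vertex lies in some bag; for every edge, both endpoints lie together in some bag; and for every vertex, the bags containing it form a connected subtree. Here vertex d appears in no bag, so the decomposition is invalid.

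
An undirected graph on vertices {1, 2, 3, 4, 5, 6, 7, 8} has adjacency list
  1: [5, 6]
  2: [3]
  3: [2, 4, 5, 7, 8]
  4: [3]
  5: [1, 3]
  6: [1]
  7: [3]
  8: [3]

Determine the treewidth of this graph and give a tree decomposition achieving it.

Treewidth 1.
One such decomposition:
Bags: B1 = {3, 5}  B2 = {3, 4}  B3 = {1, 5}  B4 = {2, 3}  B5 = {1, 6}  B6 = {3, 8}  B7 = {3, 7}
Tree: B1–B2, B1–B3, B2–B4, B3–B5, B4–B6, B4–B7

Each bag holds 2 vertices, so the decomposition has width 1, which upper-bounds the treewidth. Since G has at least one edge (e.g. 3–5), it is not an edgeless graph, so tw(G) ≥ 1. Hence tw(G) = 1 exactly.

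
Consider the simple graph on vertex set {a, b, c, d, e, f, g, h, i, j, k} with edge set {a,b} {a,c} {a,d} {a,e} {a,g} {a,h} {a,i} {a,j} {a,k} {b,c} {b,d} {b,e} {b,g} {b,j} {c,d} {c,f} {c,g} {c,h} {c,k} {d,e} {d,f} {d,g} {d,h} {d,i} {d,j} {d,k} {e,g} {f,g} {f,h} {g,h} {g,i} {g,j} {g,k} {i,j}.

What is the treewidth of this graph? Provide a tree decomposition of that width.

Each bag holds 5 vertices, so the decomposition has width 4, which upper-bounds the treewidth. On the other hand G contains the 5-clique {a, c, d, g, h}. A clique must lie in a single bag of any decomposition, so no decomposition can have width below 4. Hence tw(G) = 4 exactly.

Treewidth 4.
Bags: B1 = {a, d, g, i, j}  B2 = {a, b, d, g, j}  B3 = {a, b, c, d, g}  B4 = {a, b, d, e, g}  B5 = {a, c, d, g, h}  B6 = {a, c, d, g, k}  B7 = {c, d, f, g, h}
Tree: B1–B2, B2–B3, B3–B4, B3–B5, B5–B6, B5–B7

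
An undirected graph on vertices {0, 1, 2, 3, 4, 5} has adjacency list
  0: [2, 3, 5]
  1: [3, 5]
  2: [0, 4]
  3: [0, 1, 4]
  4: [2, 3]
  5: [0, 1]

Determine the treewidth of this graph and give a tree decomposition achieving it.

The largest bag has 3 vertices, giving width 2; this decomposition certifies tw(G) ≤ 2. The edges 4–2–0–3–4 form a cycle, so G is not a tree and its treewidth is at least 2. The upper and lower bounds meet at 2, so that is the treewidth.

Treewidth 2.
One optimal decomposition is:
Bags: B1 = {2, 3, 4}  B2 = {0, 2, 3}  B3 = {0, 1, 3}  B4 = {0, 1, 5}
Tree: B1–B2, B2–B3, B3–B4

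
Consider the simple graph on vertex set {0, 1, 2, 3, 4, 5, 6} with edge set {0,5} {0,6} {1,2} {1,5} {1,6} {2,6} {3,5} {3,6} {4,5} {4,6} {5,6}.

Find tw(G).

A width-2 tree decomposition is:
Bags: B1 = {1, 2, 6}  B2 = {1, 5, 6}  B3 = {4, 5, 6}  B4 = {3, 5, 6}  B5 = {0, 5, 6}
Tree: B1–B2, B2–B3, B2–B4, B3–B5
Each bag holds 3 vertices, so the decomposition has width 2, which upper-bounds the treewidth. On the other hand G contains the 3-clique {1, 2, 6}. A clique must lie in a single bag of any decomposition, so no decomposition can have width below 2. The upper and lower bounds meet at 2, so that is the treewidth.

2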